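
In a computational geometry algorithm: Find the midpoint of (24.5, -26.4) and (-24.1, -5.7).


M = ((24.5+(-24.1))/2, ((-26.4)+(-5.7))/2)
= (0.2, -16.05)

(0.2, -16.05)


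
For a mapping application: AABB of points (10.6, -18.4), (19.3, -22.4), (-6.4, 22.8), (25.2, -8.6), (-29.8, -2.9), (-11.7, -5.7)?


x range: [-29.8, 25.2]
y range: [-22.4, 22.8]
Bounding box: (-29.8,-22.4) to (25.2,22.8)

(-29.8,-22.4) to (25.2,22.8)


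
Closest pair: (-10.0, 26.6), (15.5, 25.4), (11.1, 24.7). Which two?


d(P0,P1) = 25.5282, d(P0,P2) = 21.1854, d(P1,P2) = 4.4553
Closest: P1 and P2

Closest pair: (15.5, 25.4) and (11.1, 24.7), distance = 4.4553


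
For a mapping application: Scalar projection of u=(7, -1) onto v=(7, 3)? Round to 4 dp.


u.v = 46, |v| = sqrt(58) = 7.6158
Scalar projection = u.v / |v| = 46 / sqrt(58) = 6.0401

6.0401


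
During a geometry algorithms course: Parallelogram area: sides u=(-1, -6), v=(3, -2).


|u x v| = |(-1)*(-2) - (-6)*3|
= |2 - (-18)| = 20

20


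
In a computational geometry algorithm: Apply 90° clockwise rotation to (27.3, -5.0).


90° CW: (x,y) -> (y, -x)
(27.3,-5) -> (-5, -27.3)

(-5, -27.3)


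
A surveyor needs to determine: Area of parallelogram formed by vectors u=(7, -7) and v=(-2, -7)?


|u x v| = |7*(-7) - (-7)*(-2)|
= |(-49) - 14| = 63

63


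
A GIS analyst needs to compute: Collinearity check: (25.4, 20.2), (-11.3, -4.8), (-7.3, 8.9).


Cross product: ((-11.3)-25.4)*(8.9-20.2) - ((-4.8)-20.2)*((-7.3)-25.4)
= -402.79

No, not collinear


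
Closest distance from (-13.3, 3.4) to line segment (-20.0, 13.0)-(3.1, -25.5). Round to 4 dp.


Project P onto AB: t = 0.2601 (clamped to [0,1])
Closest point on segment: (-13.9912, 2.9853)
Distance: 0.806

0.806


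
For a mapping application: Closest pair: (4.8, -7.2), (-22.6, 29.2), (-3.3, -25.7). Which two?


d(P0,P1) = 45.5601, d(P0,P2) = 20.1955, d(P1,P2) = 58.1936
Closest: P0 and P2

Closest pair: (4.8, -7.2) and (-3.3, -25.7), distance = 20.1955


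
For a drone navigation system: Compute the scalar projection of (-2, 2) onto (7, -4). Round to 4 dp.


u.v = -22, |v| = sqrt(65) = 8.0623
Scalar projection = u.v / |v| = -22 / sqrt(65) = -2.7288

-2.7288


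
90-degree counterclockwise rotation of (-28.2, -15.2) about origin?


90° CCW: (x,y) -> (-y, x)
(-28.2,-15.2) -> (15.2, -28.2)

(15.2, -28.2)


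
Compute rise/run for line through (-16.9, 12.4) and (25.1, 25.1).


slope = (y2-y1)/(x2-x1) = (25.1-12.4)/(25.1-(-16.9)) = 12.7/42 = 0.3024

0.3024


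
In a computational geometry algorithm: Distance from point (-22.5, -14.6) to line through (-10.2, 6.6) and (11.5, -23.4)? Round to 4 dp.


|cross product| = 829.04
|line direction| = sqrt(1370.89) = 37.0255
Distance = 829.04/sqrt(1370.89) = 22.391

22.391


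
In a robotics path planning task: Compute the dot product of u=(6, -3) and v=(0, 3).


u . v = u_x*v_x + u_y*v_y = 6*0 + (-3)*3
= 0 + (-9) = -9

-9


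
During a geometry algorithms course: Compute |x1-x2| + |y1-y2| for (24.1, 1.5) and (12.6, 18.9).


|24.1-12.6| + |1.5-18.9| = 11.5 + 17.4 = 28.9

28.9


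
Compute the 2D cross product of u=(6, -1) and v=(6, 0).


u x v = u_x*v_y - u_y*v_x = 6*0 - (-1)*6
= 0 - (-6) = 6

6


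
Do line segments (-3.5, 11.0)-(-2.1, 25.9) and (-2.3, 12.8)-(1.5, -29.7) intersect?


Cross products: d1=-57.84, d2=58.28, d3=-15.36, d4=-131.48
d1*d2 < 0 and d3*d4 < 0? no

No, they don't intersect


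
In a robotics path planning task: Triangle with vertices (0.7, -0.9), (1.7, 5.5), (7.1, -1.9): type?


Side lengths squared: AB^2=41.96, BC^2=83.92, CA^2=41.96
Sorted: [41.96, 41.96, 83.92]
By sides: Isosceles, By angles: Right

Isosceles, Right


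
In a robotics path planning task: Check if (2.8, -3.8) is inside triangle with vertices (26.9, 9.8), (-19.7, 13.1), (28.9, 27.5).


Cross products: AB x AP = 713.29, BC x BP = -1145.34, CA x CP = -399.37
All same sign? no

No, outside


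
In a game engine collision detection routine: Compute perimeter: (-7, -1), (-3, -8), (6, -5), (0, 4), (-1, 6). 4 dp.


Sides: (-7, -1)->(-3, -8): sqrt(65) = 8.062258, (-3, -8)->(6, -5): sqrt(90) = 9.486833, (6, -5)->(0, 4): sqrt(117) = 10.816654, (0, 4)->(-1, 6): sqrt(5) = 2.236068, (-1, 6)->(-7, -1): sqrt(85) = 9.219544
Sum = 39.821357
Perimeter = 39.8214

39.8214


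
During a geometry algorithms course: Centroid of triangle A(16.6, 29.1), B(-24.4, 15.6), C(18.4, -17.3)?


Centroid = ((x_A+x_B+x_C)/3, (y_A+y_B+y_C)/3)
= ((16.6+(-24.4)+18.4)/3, (29.1+15.6+(-17.3))/3)
= (3.5333, 9.1333)

(3.5333, 9.1333)


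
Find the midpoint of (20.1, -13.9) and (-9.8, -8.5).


M = ((20.1+(-9.8))/2, ((-13.9)+(-8.5))/2)
= (5.15, -11.2)

(5.15, -11.2)


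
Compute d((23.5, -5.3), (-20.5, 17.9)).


dx=-44, dy=23.2
d^2 = (-44)^2 + 23.2^2 = 2474.24
d = sqrt(2474.24) = 49.7417

49.7417


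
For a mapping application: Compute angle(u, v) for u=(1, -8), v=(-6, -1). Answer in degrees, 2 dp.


u.v = 2, |u| = sqrt(65) = 8.0623, |v| = sqrt(37) = 6.0828
cos(theta) = u.v/(|u||v|) = 2/sqrt(2405) = 0.040782
theta = acos(0.040782) = 87.66 degrees

87.66 degrees


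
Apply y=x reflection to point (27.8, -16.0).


Reflection over y=x: (x,y) -> (y,x)
(27.8, -16) -> (-16, 27.8)

(-16, 27.8)


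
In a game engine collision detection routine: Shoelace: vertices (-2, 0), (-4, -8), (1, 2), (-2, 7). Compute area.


Shoelace sum: ((-2)*(-8) - (-4)*0) + ((-4)*2 - 1*(-8)) + (1*7 - (-2)*2) + ((-2)*0 - (-2)*7)
= 41
Area = |41|/2 = 20.5

20.5


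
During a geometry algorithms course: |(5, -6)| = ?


|u| = sqrt(5^2 + (-6)^2) = sqrt(61) = 7.8102

7.8102


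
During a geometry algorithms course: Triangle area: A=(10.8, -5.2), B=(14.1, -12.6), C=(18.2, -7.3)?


Area = |x_A(y_B-y_C) + x_B(y_C-y_A) + x_C(y_A-y_B)|/2
= |(-57.24) + (-29.61) + 134.68|/2
= 47.83/2 = 23.915

23.915


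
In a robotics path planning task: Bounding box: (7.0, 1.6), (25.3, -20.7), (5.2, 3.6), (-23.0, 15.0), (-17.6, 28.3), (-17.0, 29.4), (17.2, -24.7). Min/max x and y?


x range: [-23, 25.3]
y range: [-24.7, 29.4]
Bounding box: (-23,-24.7) to (25.3,29.4)

(-23,-24.7) to (25.3,29.4)


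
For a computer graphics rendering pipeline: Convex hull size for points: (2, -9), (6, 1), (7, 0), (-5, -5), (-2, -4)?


Convex hull vertices (CCW): (-5, -5), (2, -9), (7, 0), (6, 1)
Count = 4

4


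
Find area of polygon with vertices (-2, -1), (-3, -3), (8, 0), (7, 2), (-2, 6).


Shoelace sum: ((-2)*(-3) - (-3)*(-1)) + ((-3)*0 - 8*(-3)) + (8*2 - 7*0) + (7*6 - (-2)*2) + ((-2)*(-1) - (-2)*6)
= 103
Area = |103|/2 = 51.5

51.5


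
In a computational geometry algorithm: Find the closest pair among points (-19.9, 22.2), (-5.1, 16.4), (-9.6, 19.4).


d(P0,P1) = 15.8959, d(P0,P2) = 10.6738, d(P1,P2) = 5.4083
Closest: P1 and P2

Closest pair: (-5.1, 16.4) and (-9.6, 19.4), distance = 5.4083


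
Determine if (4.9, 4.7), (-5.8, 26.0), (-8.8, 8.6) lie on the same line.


Cross product: ((-5.8)-4.9)*(8.6-4.7) - (26-4.7)*((-8.8)-4.9)
= 250.08

No, not collinear


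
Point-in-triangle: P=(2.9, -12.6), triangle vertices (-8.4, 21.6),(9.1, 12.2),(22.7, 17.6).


Cross products: AB x AP = -492.28, BC x BP = -303.8, CA x CP = 1018.42
All same sign? no

No, outside


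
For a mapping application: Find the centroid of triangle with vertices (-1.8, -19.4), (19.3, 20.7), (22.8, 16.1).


Centroid = ((x_A+x_B+x_C)/3, (y_A+y_B+y_C)/3)
= (((-1.8)+19.3+22.8)/3, ((-19.4)+20.7+16.1)/3)
= (13.4333, 5.8)

(13.4333, 5.8)


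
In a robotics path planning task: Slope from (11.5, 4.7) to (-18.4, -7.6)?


slope = (y2-y1)/(x2-x1) = ((-7.6)-4.7)/((-18.4)-11.5) = (-12.3)/(-29.9) = 0.4114

0.4114


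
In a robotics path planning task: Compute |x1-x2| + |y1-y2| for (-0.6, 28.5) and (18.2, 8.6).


|(-0.6)-18.2| + |28.5-8.6| = 18.8 + 19.9 = 38.7

38.7


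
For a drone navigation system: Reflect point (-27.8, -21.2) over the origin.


Reflection over origin: (x,y) -> (-x,-y)
(-27.8, -21.2) -> (27.8, 21.2)

(27.8, 21.2)


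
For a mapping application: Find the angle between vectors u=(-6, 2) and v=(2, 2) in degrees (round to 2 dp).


u.v = -8, |u| = sqrt(40) = 6.3246, |v| = sqrt(8) = 2.8284
cos(theta) = u.v/(|u||v|) = -8/sqrt(320) = -0.447214
theta = acos(-0.447214) = 116.57 degrees

116.57 degrees


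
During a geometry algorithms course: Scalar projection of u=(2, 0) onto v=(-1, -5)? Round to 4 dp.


u.v = -2, |v| = sqrt(26) = 5.099
Scalar projection = u.v / |v| = -2 / sqrt(26) = -0.3922

-0.3922


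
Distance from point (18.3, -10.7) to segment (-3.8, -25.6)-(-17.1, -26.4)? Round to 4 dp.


Project P onto AB: t = 0 (clamped to [0,1])
Closest point on segment: (-3.8, -25.6)
Distance: 26.6537

26.6537


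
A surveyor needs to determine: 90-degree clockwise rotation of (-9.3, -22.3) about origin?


90° CW: (x,y) -> (y, -x)
(-9.3,-22.3) -> (-22.3, 9.3)

(-22.3, 9.3)


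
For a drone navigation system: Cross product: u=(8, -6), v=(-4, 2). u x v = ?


u x v = u_x*v_y - u_y*v_x = 8*2 - (-6)*(-4)
= 16 - 24 = -8

-8


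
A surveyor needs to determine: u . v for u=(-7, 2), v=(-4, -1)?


u . v = u_x*v_x + u_y*v_y = (-7)*(-4) + 2*(-1)
= 28 + (-2) = 26

26


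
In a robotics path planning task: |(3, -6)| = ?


|u| = sqrt(3^2 + (-6)^2) = sqrt(45) = 6.7082

6.7082


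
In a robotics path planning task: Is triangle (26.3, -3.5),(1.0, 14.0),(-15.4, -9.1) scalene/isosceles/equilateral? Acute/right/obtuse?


Side lengths squared: AB^2=946.34, BC^2=802.57, CA^2=1770.25
Sorted: [802.57, 946.34, 1770.25]
By sides: Scalene, By angles: Obtuse

Scalene, Obtuse


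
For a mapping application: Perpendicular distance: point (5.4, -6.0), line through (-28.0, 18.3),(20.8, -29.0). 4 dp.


|cross product| = 393.98
|line direction| = sqrt(4618.73) = 67.9612
Distance = 393.98/sqrt(4618.73) = 5.7971

5.7971


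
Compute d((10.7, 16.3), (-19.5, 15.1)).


dx=-30.2, dy=-1.2
d^2 = (-30.2)^2 + (-1.2)^2 = 913.48
d = sqrt(913.48) = 30.2238

30.2238


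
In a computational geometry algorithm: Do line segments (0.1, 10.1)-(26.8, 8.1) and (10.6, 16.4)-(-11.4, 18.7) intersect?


Cross products: d1=162.75, d2=145.34, d3=189.21, d4=206.62
d1*d2 < 0 and d3*d4 < 0? no

No, they don't intersect


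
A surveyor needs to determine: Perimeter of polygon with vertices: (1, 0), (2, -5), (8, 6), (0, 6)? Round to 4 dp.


Sides: (1, 0)->(2, -5): sqrt(26) = 5.09902, (2, -5)->(8, 6): sqrt(157) = 12.529964, (8, 6)->(0, 6): sqrt(64) = 8, (0, 6)->(1, 0): sqrt(37) = 6.082763
Sum = 31.711747
Perimeter = 31.7117

31.7117


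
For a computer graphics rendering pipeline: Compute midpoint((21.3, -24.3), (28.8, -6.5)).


M = ((21.3+28.8)/2, ((-24.3)+(-6.5))/2)
= (25.05, -15.4)

(25.05, -15.4)


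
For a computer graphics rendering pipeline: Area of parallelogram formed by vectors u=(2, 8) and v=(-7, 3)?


|u x v| = |2*3 - 8*(-7)|
= |6 - (-56)| = 62

62


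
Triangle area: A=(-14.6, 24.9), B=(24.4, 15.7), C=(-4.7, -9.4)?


Area = |x_A(y_B-y_C) + x_B(y_C-y_A) + x_C(y_A-y_B)|/2
= |(-366.46) + (-836.92) + (-43.24)|/2
= 1246.62/2 = 623.31

623.31


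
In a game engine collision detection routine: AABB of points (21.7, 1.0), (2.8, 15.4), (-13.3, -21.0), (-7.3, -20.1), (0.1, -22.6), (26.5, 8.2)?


x range: [-13.3, 26.5]
y range: [-22.6, 15.4]
Bounding box: (-13.3,-22.6) to (26.5,15.4)

(-13.3,-22.6) to (26.5,15.4)


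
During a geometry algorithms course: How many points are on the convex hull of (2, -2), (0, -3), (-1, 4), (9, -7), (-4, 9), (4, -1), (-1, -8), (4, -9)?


Convex hull vertices (CCW): (-4, 9), (-1, -8), (4, -9), (9, -7)
Count = 4

4


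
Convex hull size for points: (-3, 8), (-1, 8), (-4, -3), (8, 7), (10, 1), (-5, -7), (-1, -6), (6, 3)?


Convex hull vertices (CCW): (-5, -7), (-1, -6), (10, 1), (8, 7), (-1, 8), (-3, 8)
Count = 6

6


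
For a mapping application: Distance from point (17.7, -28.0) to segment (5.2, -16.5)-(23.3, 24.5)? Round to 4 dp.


Project P onto AB: t = 0 (clamped to [0,1])
Closest point on segment: (5.2, -16.5)
Distance: 16.9853

16.9853


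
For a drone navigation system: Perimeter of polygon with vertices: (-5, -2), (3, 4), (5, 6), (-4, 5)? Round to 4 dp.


Sides: (-5, -2)->(3, 4): sqrt(100) = 10, (3, 4)->(5, 6): sqrt(8) = 2.828427, (5, 6)->(-4, 5): sqrt(82) = 9.055385, (-4, 5)->(-5, -2): sqrt(50) = 7.071068
Sum = 28.95488
Perimeter = 28.9549

28.9549


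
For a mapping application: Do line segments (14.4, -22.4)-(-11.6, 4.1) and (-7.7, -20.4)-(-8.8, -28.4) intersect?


Cross products: d1=179, d2=-58.15, d3=533.65, d4=770.8
d1*d2 < 0 and d3*d4 < 0? no

No, they don't intersect


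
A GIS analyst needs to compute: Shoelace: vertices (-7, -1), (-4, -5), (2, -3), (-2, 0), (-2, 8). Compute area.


Shoelace sum: ((-7)*(-5) - (-4)*(-1)) + ((-4)*(-3) - 2*(-5)) + (2*0 - (-2)*(-3)) + ((-2)*8 - (-2)*0) + ((-2)*(-1) - (-7)*8)
= 89
Area = |89|/2 = 44.5

44.5


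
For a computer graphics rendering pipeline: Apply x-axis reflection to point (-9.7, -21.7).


Reflection over x-axis: (x,y) -> (x,-y)
(-9.7, -21.7) -> (-9.7, 21.7)

(-9.7, 21.7)


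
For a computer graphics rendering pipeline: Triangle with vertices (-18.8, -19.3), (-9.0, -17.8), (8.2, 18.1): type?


Side lengths squared: AB^2=98.29, BC^2=1584.65, CA^2=2127.76
Sorted: [98.29, 1584.65, 2127.76]
By sides: Scalene, By angles: Obtuse

Scalene, Obtuse


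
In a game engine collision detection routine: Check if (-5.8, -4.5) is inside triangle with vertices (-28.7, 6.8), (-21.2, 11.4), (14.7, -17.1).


Cross products: AB x AP = -190.09, BC x BP = -131.91, CA x CP = -56.89
All same sign? yes

Yes, inside


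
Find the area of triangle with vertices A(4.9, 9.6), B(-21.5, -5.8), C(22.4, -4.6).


Area = |x_A(y_B-y_C) + x_B(y_C-y_A) + x_C(y_A-y_B)|/2
= |(-5.88) + 305.3 + 344.96|/2
= 644.38/2 = 322.19

322.19


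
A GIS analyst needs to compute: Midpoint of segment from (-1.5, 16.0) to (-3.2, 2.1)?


M = (((-1.5)+(-3.2))/2, (16+2.1)/2)
= (-2.35, 9.05)

(-2.35, 9.05)


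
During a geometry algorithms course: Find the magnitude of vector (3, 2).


|u| = sqrt(3^2 + 2^2) = sqrt(13) = 3.6056

3.6056


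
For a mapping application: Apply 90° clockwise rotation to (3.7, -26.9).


90° CW: (x,y) -> (y, -x)
(3.7,-26.9) -> (-26.9, -3.7)

(-26.9, -3.7)


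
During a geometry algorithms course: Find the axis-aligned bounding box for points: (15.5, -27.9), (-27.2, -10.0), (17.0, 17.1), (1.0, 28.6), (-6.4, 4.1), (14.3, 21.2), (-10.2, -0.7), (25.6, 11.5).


x range: [-27.2, 25.6]
y range: [-27.9, 28.6]
Bounding box: (-27.2,-27.9) to (25.6,28.6)

(-27.2,-27.9) to (25.6,28.6)


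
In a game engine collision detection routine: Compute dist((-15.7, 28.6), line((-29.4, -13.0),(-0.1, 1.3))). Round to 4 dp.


|cross product| = 1022.97
|line direction| = sqrt(1062.98) = 32.6034
Distance = 1022.97/sqrt(1062.98) = 31.3762

31.3762


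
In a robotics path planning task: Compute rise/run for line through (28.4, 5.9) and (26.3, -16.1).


slope = (y2-y1)/(x2-x1) = ((-16.1)-5.9)/(26.3-28.4) = (-22)/(-2.1) = 10.4762

10.4762


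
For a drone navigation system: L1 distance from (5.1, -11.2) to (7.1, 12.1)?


|5.1-7.1| + |(-11.2)-12.1| = 2 + 23.3 = 25.3

25.3


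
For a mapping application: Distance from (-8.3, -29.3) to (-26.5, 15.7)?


dx=-18.2, dy=45
d^2 = (-18.2)^2 + 45^2 = 2356.24
d = sqrt(2356.24) = 48.5411

48.5411


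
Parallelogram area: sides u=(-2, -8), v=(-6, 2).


|u x v| = |(-2)*2 - (-8)*(-6)|
= |(-4) - 48| = 52

52


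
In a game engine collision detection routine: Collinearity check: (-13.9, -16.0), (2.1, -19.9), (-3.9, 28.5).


Cross product: (2.1-(-13.9))*(28.5-(-16)) - ((-19.9)-(-16))*((-3.9)-(-13.9))
= 751

No, not collinear


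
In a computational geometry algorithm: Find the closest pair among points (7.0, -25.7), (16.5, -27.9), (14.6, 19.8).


d(P0,P1) = 9.7514, d(P0,P2) = 46.1304, d(P1,P2) = 47.7378
Closest: P0 and P1

Closest pair: (7.0, -25.7) and (16.5, -27.9), distance = 9.7514


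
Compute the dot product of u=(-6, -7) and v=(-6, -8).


u . v = u_x*v_x + u_y*v_y = (-6)*(-6) + (-7)*(-8)
= 36 + 56 = 92

92


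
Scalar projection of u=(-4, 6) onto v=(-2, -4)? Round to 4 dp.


u.v = -16, |v| = sqrt(20) = 4.4721
Scalar projection = u.v / |v| = -16 / sqrt(20) = -3.5777

-3.5777


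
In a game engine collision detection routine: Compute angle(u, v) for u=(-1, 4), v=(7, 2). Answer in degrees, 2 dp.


u.v = 1, |u| = sqrt(17) = 4.1231, |v| = sqrt(53) = 7.2801
cos(theta) = u.v/(|u||v|) = 1/sqrt(901) = 0.033315
theta = acos(0.033315) = 88.09 degrees

88.09 degrees


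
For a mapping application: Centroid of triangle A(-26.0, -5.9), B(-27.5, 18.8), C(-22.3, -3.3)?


Centroid = ((x_A+x_B+x_C)/3, (y_A+y_B+y_C)/3)
= (((-26)+(-27.5)+(-22.3))/3, ((-5.9)+18.8+(-3.3))/3)
= (-25.2667, 3.2)

(-25.2667, 3.2)


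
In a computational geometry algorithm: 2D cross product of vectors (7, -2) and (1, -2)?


u x v = u_x*v_y - u_y*v_x = 7*(-2) - (-2)*1
= (-14) - (-2) = -12

-12


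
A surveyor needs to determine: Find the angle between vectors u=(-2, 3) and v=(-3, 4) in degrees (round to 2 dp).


u.v = 18, |u| = sqrt(13) = 3.6056, |v| = sqrt(25) = 5
cos(theta) = u.v/(|u||v|) = 18/sqrt(325) = 0.99846
theta = acos(0.99846) = 3.18 degrees

3.18 degrees


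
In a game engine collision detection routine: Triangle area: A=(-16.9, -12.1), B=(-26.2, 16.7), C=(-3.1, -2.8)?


Area = |x_A(y_B-y_C) + x_B(y_C-y_A) + x_C(y_A-y_B)|/2
= |(-329.55) + (-243.66) + 89.28|/2
= 483.93/2 = 241.965

241.965


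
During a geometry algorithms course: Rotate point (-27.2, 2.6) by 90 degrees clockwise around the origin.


90° CW: (x,y) -> (y, -x)
(-27.2,2.6) -> (2.6, 27.2)

(2.6, 27.2)


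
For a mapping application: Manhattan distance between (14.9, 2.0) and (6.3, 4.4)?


|14.9-6.3| + |2-4.4| = 8.6 + 2.4 = 11

11


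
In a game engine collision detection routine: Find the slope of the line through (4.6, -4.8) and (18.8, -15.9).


slope = (y2-y1)/(x2-x1) = ((-15.9)-(-4.8))/(18.8-4.6) = (-11.1)/14.2 = -0.7817

-0.7817


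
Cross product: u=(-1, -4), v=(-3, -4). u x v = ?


u x v = u_x*v_y - u_y*v_x = (-1)*(-4) - (-4)*(-3)
= 4 - 12 = -8

-8


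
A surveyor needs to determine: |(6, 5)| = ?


|u| = sqrt(6^2 + 5^2) = sqrt(61) = 7.8102

7.8102


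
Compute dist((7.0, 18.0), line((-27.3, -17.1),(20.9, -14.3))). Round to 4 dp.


|cross product| = 1595.78
|line direction| = sqrt(2331.08) = 48.2813
Distance = 1595.78/sqrt(2331.08) = 33.0517

33.0517


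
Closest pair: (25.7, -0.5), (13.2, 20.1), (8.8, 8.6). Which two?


d(P0,P1) = 24.0959, d(P0,P2) = 19.1943, d(P1,P2) = 12.313
Closest: P1 and P2

Closest pair: (13.2, 20.1) and (8.8, 8.6), distance = 12.313


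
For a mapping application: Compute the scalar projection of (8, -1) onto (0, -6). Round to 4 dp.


u.v = 6, |v| = sqrt(36) = 6
Scalar projection = u.v / |v| = 6 / sqrt(36) = 1

1


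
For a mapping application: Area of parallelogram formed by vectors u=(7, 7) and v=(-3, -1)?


|u x v| = |7*(-1) - 7*(-3)|
= |(-7) - (-21)| = 14

14


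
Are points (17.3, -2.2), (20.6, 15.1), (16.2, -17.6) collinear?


Cross product: (20.6-17.3)*((-17.6)-(-2.2)) - (15.1-(-2.2))*(16.2-17.3)
= -31.79

No, not collinear


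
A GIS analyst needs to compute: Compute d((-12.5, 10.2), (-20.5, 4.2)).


dx=-8, dy=-6
d^2 = (-8)^2 + (-6)^2 = 100
d = sqrt(100) = 10

10


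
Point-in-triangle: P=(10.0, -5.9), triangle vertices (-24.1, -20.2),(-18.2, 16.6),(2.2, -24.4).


Cross products: AB x AP = -1170.51, BC x BP = 697.2, CA x CP = -519.31
All same sign? no

No, outside


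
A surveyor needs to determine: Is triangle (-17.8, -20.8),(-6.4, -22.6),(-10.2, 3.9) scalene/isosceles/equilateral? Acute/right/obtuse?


Side lengths squared: AB^2=133.2, BC^2=716.69, CA^2=667.85
Sorted: [133.2, 667.85, 716.69]
By sides: Scalene, By angles: Acute

Scalene, Acute


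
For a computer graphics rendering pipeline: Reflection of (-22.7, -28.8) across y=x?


Reflection over y=x: (x,y) -> (y,x)
(-22.7, -28.8) -> (-28.8, -22.7)

(-28.8, -22.7)


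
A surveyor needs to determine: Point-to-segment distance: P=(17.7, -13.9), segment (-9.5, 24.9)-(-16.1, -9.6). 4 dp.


Project P onto AB: t = 0.9394 (clamped to [0,1])
Closest point on segment: (-15.7002, -7.5104)
Distance: 34.0059

34.0059


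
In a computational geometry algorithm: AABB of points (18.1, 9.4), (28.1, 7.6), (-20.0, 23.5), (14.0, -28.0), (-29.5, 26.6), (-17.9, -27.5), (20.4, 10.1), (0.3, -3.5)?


x range: [-29.5, 28.1]
y range: [-28, 26.6]
Bounding box: (-29.5,-28) to (28.1,26.6)

(-29.5,-28) to (28.1,26.6)


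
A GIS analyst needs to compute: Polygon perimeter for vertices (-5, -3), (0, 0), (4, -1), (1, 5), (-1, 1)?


Sides: (-5, -3)->(0, 0): sqrt(34) = 5.830952, (0, 0)->(4, -1): sqrt(17) = 4.123106, (4, -1)->(1, 5): sqrt(45) = 6.708204, (1, 5)->(-1, 1): sqrt(20) = 4.472136, (-1, 1)->(-5, -3): sqrt(32) = 5.656854
Sum = 26.791252
Perimeter = 26.7913

26.7913


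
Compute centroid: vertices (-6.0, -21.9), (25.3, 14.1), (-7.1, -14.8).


Centroid = ((x_A+x_B+x_C)/3, (y_A+y_B+y_C)/3)
= (((-6)+25.3+(-7.1))/3, ((-21.9)+14.1+(-14.8))/3)
= (4.0667, -7.5333)

(4.0667, -7.5333)


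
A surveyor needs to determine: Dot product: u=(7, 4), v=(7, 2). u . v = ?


u . v = u_x*v_x + u_y*v_y = 7*7 + 4*2
= 49 + 8 = 57

57


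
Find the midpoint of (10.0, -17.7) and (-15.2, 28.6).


M = ((10+(-15.2))/2, ((-17.7)+28.6)/2)
= (-2.6, 5.45)

(-2.6, 5.45)


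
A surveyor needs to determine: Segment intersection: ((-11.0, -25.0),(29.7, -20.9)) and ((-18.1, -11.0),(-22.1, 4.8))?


Cross products: d1=-56.18, d2=-715.64, d3=598.91, d4=1258.37
d1*d2 < 0 and d3*d4 < 0? no

No, they don't intersect


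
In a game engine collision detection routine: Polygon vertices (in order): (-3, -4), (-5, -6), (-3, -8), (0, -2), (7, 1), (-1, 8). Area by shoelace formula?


Shoelace sum: ((-3)*(-6) - (-5)*(-4)) + ((-5)*(-8) - (-3)*(-6)) + ((-3)*(-2) - 0*(-8)) + (0*1 - 7*(-2)) + (7*8 - (-1)*1) + ((-1)*(-4) - (-3)*8)
= 125
Area = |125|/2 = 62.5

62.5


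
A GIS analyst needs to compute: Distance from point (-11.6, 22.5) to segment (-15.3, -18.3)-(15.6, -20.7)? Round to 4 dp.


Project P onto AB: t = 0.0171 (clamped to [0,1])
Closest point on segment: (-14.7721, -18.341)
Distance: 40.964

40.964


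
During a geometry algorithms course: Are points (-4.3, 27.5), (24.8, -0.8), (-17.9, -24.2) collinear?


Cross product: (24.8-(-4.3))*((-24.2)-27.5) - ((-0.8)-27.5)*((-17.9)-(-4.3))
= -1889.35

No, not collinear


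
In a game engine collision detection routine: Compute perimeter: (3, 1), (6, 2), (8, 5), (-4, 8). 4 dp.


Sides: (3, 1)->(6, 2): sqrt(10) = 3.162278, (6, 2)->(8, 5): sqrt(13) = 3.605551, (8, 5)->(-4, 8): sqrt(153) = 12.369317, (-4, 8)->(3, 1): sqrt(98) = 9.899495
Sum = 29.036641
Perimeter = 29.0366

29.0366


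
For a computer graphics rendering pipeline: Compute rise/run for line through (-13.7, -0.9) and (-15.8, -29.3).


slope = (y2-y1)/(x2-x1) = ((-29.3)-(-0.9))/((-15.8)-(-13.7)) = (-28.4)/(-2.1) = 13.5238

13.5238


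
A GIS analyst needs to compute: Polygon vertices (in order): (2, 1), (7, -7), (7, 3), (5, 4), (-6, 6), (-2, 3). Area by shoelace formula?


Shoelace sum: (2*(-7) - 7*1) + (7*3 - 7*(-7)) + (7*4 - 5*3) + (5*6 - (-6)*4) + ((-6)*3 - (-2)*6) + ((-2)*1 - 2*3)
= 102
Area = |102|/2 = 51

51


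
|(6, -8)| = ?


|u| = sqrt(6^2 + (-8)^2) = sqrt(100) = 10

10


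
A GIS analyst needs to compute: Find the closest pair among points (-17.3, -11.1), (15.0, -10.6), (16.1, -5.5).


d(P0,P1) = 32.3039, d(P0,P2) = 33.8662, d(P1,P2) = 5.2173
Closest: P1 and P2

Closest pair: (15.0, -10.6) and (16.1, -5.5), distance = 5.2173


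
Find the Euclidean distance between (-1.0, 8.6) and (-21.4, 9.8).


dx=-20.4, dy=1.2
d^2 = (-20.4)^2 + 1.2^2 = 417.6
d = sqrt(417.6) = 20.4353

20.4353


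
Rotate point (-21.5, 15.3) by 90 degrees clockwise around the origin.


90° CW: (x,y) -> (y, -x)
(-21.5,15.3) -> (15.3, 21.5)

(15.3, 21.5)


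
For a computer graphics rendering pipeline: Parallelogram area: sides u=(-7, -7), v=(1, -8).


|u x v| = |(-7)*(-8) - (-7)*1|
= |56 - (-7)| = 63

63


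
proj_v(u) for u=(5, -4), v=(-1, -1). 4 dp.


u.v = -1, |v| = sqrt(2) = 1.4142
Scalar projection = u.v / |v| = -1 / sqrt(2) = -0.7071

-0.7071


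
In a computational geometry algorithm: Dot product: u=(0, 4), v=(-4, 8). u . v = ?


u . v = u_x*v_x + u_y*v_y = 0*(-4) + 4*8
= 0 + 32 = 32

32


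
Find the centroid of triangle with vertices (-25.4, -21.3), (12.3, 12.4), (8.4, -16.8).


Centroid = ((x_A+x_B+x_C)/3, (y_A+y_B+y_C)/3)
= (((-25.4)+12.3+8.4)/3, ((-21.3)+12.4+(-16.8))/3)
= (-1.5667, -8.5667)

(-1.5667, -8.5667)


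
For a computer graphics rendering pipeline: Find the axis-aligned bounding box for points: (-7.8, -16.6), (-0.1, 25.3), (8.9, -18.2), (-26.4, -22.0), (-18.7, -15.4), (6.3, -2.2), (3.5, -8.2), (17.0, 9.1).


x range: [-26.4, 17]
y range: [-22, 25.3]
Bounding box: (-26.4,-22) to (17,25.3)

(-26.4,-22) to (17,25.3)


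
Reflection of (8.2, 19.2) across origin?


Reflection over origin: (x,y) -> (-x,-y)
(8.2, 19.2) -> (-8.2, -19.2)

(-8.2, -19.2)


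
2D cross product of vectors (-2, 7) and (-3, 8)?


u x v = u_x*v_y - u_y*v_x = (-2)*8 - 7*(-3)
= (-16) - (-21) = 5

5


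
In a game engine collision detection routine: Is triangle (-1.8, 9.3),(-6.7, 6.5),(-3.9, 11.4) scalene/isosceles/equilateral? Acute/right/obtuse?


Side lengths squared: AB^2=31.85, BC^2=31.85, CA^2=8.82
Sorted: [8.82, 31.85, 31.85]
By sides: Isosceles, By angles: Acute

Isosceles, Acute


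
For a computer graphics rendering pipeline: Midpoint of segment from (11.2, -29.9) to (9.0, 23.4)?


M = ((11.2+9)/2, ((-29.9)+23.4)/2)
= (10.1, -3.25)

(10.1, -3.25)


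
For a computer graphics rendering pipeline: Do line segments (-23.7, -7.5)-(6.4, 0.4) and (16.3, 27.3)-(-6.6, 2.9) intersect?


Cross products: d1=-179.08, d2=374.45, d3=731.48, d4=177.95
d1*d2 < 0 and d3*d4 < 0? no

No, they don't intersect


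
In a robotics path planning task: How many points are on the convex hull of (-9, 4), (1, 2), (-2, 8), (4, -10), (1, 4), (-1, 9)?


Convex hull vertices (CCW): (-9, 4), (4, -10), (1, 4), (-1, 9)
Count = 4

4


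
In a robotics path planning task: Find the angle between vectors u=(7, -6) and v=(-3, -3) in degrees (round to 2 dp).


u.v = -3, |u| = sqrt(85) = 9.2195, |v| = sqrt(18) = 4.2426
cos(theta) = u.v/(|u||v|) = -3/sqrt(1530) = -0.076696
theta = acos(-0.076696) = 94.4 degrees

94.4 degrees


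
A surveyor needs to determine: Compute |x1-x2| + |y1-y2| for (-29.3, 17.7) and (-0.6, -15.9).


|(-29.3)-(-0.6)| + |17.7-(-15.9)| = 28.7 + 33.6 = 62.3

62.3


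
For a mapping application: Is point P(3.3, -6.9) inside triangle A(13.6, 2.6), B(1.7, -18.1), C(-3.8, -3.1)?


Cross products: AB x AP = -100.16, BC x BP = -85.6, CA x CP = -106.59
All same sign? yes

Yes, inside


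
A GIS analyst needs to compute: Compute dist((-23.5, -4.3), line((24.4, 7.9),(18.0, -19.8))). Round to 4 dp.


|cross product| = 1248.75
|line direction| = sqrt(808.25) = 28.4297
Distance = 1248.75/sqrt(808.25) = 43.9241

43.9241


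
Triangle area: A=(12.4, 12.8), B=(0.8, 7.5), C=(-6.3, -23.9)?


Area = |x_A(y_B-y_C) + x_B(y_C-y_A) + x_C(y_A-y_B)|/2
= |389.36 + (-29.36) + (-33.39)|/2
= 326.61/2 = 163.305

163.305


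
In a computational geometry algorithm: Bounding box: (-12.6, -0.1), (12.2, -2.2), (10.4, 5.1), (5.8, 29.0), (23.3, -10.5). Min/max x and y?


x range: [-12.6, 23.3]
y range: [-10.5, 29]
Bounding box: (-12.6,-10.5) to (23.3,29)

(-12.6,-10.5) to (23.3,29)


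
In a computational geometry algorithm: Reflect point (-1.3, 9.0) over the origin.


Reflection over origin: (x,y) -> (-x,-y)
(-1.3, 9) -> (1.3, -9)

(1.3, -9)


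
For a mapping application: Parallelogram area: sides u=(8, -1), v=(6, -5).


|u x v| = |8*(-5) - (-1)*6|
= |(-40) - (-6)| = 34

34


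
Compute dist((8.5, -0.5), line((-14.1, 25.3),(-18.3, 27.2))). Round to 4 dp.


|cross product| = 65.42
|line direction| = sqrt(21.25) = 4.6098
Distance = 65.42/sqrt(21.25) = 14.1916

14.1916


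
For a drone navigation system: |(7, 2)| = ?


|u| = sqrt(7^2 + 2^2) = sqrt(53) = 7.2801

7.2801


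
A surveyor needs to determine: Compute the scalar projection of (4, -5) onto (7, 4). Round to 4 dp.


u.v = 8, |v| = sqrt(65) = 8.0623
Scalar projection = u.v / |v| = 8 / sqrt(65) = 0.9923

0.9923


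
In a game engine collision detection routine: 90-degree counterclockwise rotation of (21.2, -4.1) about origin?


90° CCW: (x,y) -> (-y, x)
(21.2,-4.1) -> (4.1, 21.2)

(4.1, 21.2)


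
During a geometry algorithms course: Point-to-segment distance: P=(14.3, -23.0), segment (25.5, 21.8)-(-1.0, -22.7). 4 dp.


Project P onto AB: t = 0.8538 (clamped to [0,1])
Closest point on segment: (2.8735, -16.1955)
Distance: 13.2991

13.2991


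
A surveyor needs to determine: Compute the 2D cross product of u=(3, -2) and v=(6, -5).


u x v = u_x*v_y - u_y*v_x = 3*(-5) - (-2)*6
= (-15) - (-12) = -3

-3


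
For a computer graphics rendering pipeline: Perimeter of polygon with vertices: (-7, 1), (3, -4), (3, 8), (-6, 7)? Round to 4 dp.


Sides: (-7, 1)->(3, -4): sqrt(125) = 11.18034, (3, -4)->(3, 8): sqrt(144) = 12, (3, 8)->(-6, 7): sqrt(82) = 9.055385, (-6, 7)->(-7, 1): sqrt(37) = 6.082763
Sum = 38.318488
Perimeter = 38.3185

38.3185


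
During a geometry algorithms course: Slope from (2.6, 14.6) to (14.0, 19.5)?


slope = (y2-y1)/(x2-x1) = (19.5-14.6)/(14-2.6) = 4.9/11.4 = 0.4298

0.4298


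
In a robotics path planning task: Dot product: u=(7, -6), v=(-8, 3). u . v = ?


u . v = u_x*v_x + u_y*v_y = 7*(-8) + (-6)*3
= (-56) + (-18) = -74

-74


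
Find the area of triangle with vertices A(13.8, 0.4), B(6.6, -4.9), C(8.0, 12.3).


Area = |x_A(y_B-y_C) + x_B(y_C-y_A) + x_C(y_A-y_B)|/2
= |(-237.36) + 78.54 + 42.4|/2
= 116.42/2 = 58.21

58.21


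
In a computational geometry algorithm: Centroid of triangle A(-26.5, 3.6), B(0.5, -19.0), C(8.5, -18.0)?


Centroid = ((x_A+x_B+x_C)/3, (y_A+y_B+y_C)/3)
= (((-26.5)+0.5+8.5)/3, (3.6+(-19)+(-18))/3)
= (-5.8333, -11.1333)

(-5.8333, -11.1333)


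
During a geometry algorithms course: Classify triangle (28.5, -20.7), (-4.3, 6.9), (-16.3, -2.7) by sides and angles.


Side lengths squared: AB^2=1837.6, BC^2=236.16, CA^2=2331.04
Sorted: [236.16, 1837.6, 2331.04]
By sides: Scalene, By angles: Obtuse

Scalene, Obtuse


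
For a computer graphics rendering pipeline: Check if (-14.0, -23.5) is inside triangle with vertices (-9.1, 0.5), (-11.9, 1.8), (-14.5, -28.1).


Cross products: AB x AP = 73.57, BC x BP = 2.99, CA x CP = 10.54
All same sign? yes

Yes, inside


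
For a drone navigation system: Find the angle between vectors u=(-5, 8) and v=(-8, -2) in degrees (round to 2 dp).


u.v = 24, |u| = sqrt(89) = 9.434, |v| = sqrt(68) = 8.2462
cos(theta) = u.v/(|u||v|) = 24/sqrt(6052) = 0.308505
theta = acos(0.308505) = 72.03 degrees

72.03 degrees


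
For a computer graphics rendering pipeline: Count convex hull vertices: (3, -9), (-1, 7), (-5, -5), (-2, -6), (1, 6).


Convex hull vertices (CCW): (-5, -5), (3, -9), (1, 6), (-1, 7)
Count = 4

4


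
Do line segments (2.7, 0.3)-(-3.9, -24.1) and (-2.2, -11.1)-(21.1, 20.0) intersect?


Cross products: d1=113.23, d2=-250.03, d3=-44.32, d4=318.94
d1*d2 < 0 and d3*d4 < 0? yes

Yes, they intersect


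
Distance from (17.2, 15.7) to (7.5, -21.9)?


dx=-9.7, dy=-37.6
d^2 = (-9.7)^2 + (-37.6)^2 = 1507.85
d = sqrt(1507.85) = 38.831

38.831


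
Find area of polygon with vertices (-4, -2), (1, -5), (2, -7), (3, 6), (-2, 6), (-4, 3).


Shoelace sum: ((-4)*(-5) - 1*(-2)) + (1*(-7) - 2*(-5)) + (2*6 - 3*(-7)) + (3*6 - (-2)*6) + ((-2)*3 - (-4)*6) + ((-4)*(-2) - (-4)*3)
= 126
Area = |126|/2 = 63

63


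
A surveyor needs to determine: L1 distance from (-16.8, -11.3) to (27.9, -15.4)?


|(-16.8)-27.9| + |(-11.3)-(-15.4)| = 44.7 + 4.1 = 48.8

48.8


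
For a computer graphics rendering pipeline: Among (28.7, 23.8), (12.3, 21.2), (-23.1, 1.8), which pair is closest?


d(P0,P1) = 16.6048, d(P0,P2) = 56.2782, d(P1,P2) = 40.3673
Closest: P0 and P1

Closest pair: (28.7, 23.8) and (12.3, 21.2), distance = 16.6048


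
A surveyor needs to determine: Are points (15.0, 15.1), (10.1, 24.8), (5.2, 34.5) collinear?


Cross product: (10.1-15)*(34.5-15.1) - (24.8-15.1)*(5.2-15)
= 0

Yes, collinear


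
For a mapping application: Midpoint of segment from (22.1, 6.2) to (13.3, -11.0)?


M = ((22.1+13.3)/2, (6.2+(-11))/2)
= (17.7, -2.4)

(17.7, -2.4)


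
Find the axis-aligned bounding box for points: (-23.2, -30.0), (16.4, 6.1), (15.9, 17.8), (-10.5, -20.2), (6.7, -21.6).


x range: [-23.2, 16.4]
y range: [-30, 17.8]
Bounding box: (-23.2,-30) to (16.4,17.8)

(-23.2,-30) to (16.4,17.8)


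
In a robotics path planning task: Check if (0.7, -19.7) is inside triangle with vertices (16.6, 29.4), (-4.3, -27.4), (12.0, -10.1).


Cross products: AB x AP = 123.07, BC x BP = 39.01, CA x CP = 402.19
All same sign? yes

Yes, inside


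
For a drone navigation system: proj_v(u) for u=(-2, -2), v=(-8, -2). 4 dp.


u.v = 20, |v| = sqrt(68) = 8.2462
Scalar projection = u.v / |v| = 20 / sqrt(68) = 2.4254

2.4254


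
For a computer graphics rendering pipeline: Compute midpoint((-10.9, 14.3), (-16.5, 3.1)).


M = (((-10.9)+(-16.5))/2, (14.3+3.1)/2)
= (-13.7, 8.7)

(-13.7, 8.7)


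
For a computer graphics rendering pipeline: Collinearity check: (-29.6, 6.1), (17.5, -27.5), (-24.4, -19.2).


Cross product: (17.5-(-29.6))*((-19.2)-6.1) - ((-27.5)-6.1)*((-24.4)-(-29.6))
= -1016.91

No, not collinear


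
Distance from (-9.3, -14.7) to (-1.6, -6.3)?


dx=7.7, dy=8.4
d^2 = 7.7^2 + 8.4^2 = 129.85
d = sqrt(129.85) = 11.3952

11.3952


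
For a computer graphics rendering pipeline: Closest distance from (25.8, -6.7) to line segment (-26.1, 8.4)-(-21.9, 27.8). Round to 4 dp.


Project P onto AB: t = 0 (clamped to [0,1])
Closest point on segment: (-26.1, 8.4)
Distance: 54.052

54.052


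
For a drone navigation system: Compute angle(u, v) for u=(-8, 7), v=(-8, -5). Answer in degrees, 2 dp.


u.v = 29, |u| = sqrt(113) = 10.6301, |v| = sqrt(89) = 9.434
cos(theta) = u.v/(|u||v|) = 29/sqrt(10057) = 0.289177
theta = acos(0.289177) = 73.19 degrees

73.19 degrees


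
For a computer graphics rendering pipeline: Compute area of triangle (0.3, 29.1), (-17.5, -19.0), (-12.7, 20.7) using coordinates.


Area = |x_A(y_B-y_C) + x_B(y_C-y_A) + x_C(y_A-y_B)|/2
= |(-11.91) + 147 + (-610.87)|/2
= 475.78/2 = 237.89

237.89


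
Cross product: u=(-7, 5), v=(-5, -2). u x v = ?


u x v = u_x*v_y - u_y*v_x = (-7)*(-2) - 5*(-5)
= 14 - (-25) = 39

39


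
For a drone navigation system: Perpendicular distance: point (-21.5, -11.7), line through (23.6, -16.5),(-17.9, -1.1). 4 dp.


|cross product| = 495.34
|line direction| = sqrt(1959.41) = 44.2652
Distance = 495.34/sqrt(1959.41) = 11.1903

11.1903


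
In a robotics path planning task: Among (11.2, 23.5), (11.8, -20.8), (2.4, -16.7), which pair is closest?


d(P0,P1) = 44.3041, d(P0,P2) = 41.1519, d(P1,P2) = 10.2552
Closest: P1 and P2

Closest pair: (11.8, -20.8) and (2.4, -16.7), distance = 10.2552


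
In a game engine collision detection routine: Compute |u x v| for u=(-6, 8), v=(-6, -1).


|u x v| = |(-6)*(-1) - 8*(-6)|
= |6 - (-48)| = 54

54


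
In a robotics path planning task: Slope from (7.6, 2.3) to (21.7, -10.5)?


slope = (y2-y1)/(x2-x1) = ((-10.5)-2.3)/(21.7-7.6) = (-12.8)/14.1 = -0.9078

-0.9078


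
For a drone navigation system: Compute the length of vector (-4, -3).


|u| = sqrt((-4)^2 + (-3)^2) = sqrt(25) = 5

5


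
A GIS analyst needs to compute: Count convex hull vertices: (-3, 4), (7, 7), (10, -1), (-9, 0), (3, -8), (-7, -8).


Convex hull vertices (CCW): (-9, 0), (-7, -8), (3, -8), (10, -1), (7, 7), (-3, 4)
Count = 6

6


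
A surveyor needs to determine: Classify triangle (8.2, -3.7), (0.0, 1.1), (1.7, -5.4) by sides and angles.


Side lengths squared: AB^2=90.28, BC^2=45.14, CA^2=45.14
Sorted: [45.14, 45.14, 90.28]
By sides: Isosceles, By angles: Right

Isosceles, Right


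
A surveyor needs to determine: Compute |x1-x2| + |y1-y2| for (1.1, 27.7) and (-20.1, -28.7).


|1.1-(-20.1)| + |27.7-(-28.7)| = 21.2 + 56.4 = 77.6

77.6


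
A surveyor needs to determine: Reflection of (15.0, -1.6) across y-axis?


Reflection over y-axis: (x,y) -> (-x,y)
(15, -1.6) -> (-15, -1.6)

(-15, -1.6)


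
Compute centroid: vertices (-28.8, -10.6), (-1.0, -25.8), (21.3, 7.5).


Centroid = ((x_A+x_B+x_C)/3, (y_A+y_B+y_C)/3)
= (((-28.8)+(-1)+21.3)/3, ((-10.6)+(-25.8)+7.5)/3)
= (-2.8333, -9.6333)

(-2.8333, -9.6333)


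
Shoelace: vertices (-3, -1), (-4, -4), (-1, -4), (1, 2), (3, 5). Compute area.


Shoelace sum: ((-3)*(-4) - (-4)*(-1)) + ((-4)*(-4) - (-1)*(-4)) + ((-1)*2 - 1*(-4)) + (1*5 - 3*2) + (3*(-1) - (-3)*5)
= 33
Area = |33|/2 = 16.5

16.5


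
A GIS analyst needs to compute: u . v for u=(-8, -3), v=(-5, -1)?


u . v = u_x*v_x + u_y*v_y = (-8)*(-5) + (-3)*(-1)
= 40 + 3 = 43

43


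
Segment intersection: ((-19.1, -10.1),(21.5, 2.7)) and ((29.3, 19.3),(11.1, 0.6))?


Cross products: d1=-370, d2=156.26, d3=574.12, d4=47.86
d1*d2 < 0 and d3*d4 < 0? no

No, they don't intersect


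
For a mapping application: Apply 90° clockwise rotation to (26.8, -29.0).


90° CW: (x,y) -> (y, -x)
(26.8,-29) -> (-29, -26.8)

(-29, -26.8)


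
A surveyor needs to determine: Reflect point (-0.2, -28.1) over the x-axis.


Reflection over x-axis: (x,y) -> (x,-y)
(-0.2, -28.1) -> (-0.2, 28.1)

(-0.2, 28.1)


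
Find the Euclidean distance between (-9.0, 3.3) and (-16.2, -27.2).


dx=-7.2, dy=-30.5
d^2 = (-7.2)^2 + (-30.5)^2 = 982.09
d = sqrt(982.09) = 31.3383

31.3383


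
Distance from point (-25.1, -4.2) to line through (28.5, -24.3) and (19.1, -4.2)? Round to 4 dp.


|cross product| = 888.42
|line direction| = sqrt(492.37) = 22.1894
Distance = 888.42/sqrt(492.37) = 40.038

40.038


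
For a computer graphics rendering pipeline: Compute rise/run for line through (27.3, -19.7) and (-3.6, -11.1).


slope = (y2-y1)/(x2-x1) = ((-11.1)-(-19.7))/((-3.6)-27.3) = 8.6/(-30.9) = -0.2783

-0.2783


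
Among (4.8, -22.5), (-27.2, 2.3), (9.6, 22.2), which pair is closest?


d(P0,P1) = 40.4851, d(P0,P2) = 44.957, d(P1,P2) = 41.836
Closest: P0 and P1

Closest pair: (4.8, -22.5) and (-27.2, 2.3), distance = 40.4851


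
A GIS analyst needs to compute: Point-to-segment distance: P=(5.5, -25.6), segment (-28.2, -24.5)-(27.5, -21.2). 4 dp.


Project P onto AB: t = 0.6017 (clamped to [0,1])
Closest point on segment: (5.3172, -22.5142)
Distance: 3.0912

3.0912


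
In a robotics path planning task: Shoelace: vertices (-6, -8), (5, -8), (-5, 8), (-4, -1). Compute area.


Shoelace sum: ((-6)*(-8) - 5*(-8)) + (5*8 - (-5)*(-8)) + ((-5)*(-1) - (-4)*8) + ((-4)*(-8) - (-6)*(-1))
= 151
Area = |151|/2 = 75.5

75.5


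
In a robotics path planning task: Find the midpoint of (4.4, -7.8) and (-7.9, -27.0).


M = ((4.4+(-7.9))/2, ((-7.8)+(-27))/2)
= (-1.75, -17.4)

(-1.75, -17.4)


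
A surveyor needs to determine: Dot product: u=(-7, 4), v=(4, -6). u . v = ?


u . v = u_x*v_x + u_y*v_y = (-7)*4 + 4*(-6)
= (-28) + (-24) = -52

-52


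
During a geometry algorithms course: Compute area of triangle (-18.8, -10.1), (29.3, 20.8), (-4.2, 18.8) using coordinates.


Area = |x_A(y_B-y_C) + x_B(y_C-y_A) + x_C(y_A-y_B)|/2
= |(-37.6) + 846.77 + 129.78|/2
= 938.95/2 = 469.475

469.475
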